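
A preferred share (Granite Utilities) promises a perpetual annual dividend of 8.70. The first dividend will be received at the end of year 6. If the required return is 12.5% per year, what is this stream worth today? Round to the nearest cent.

Value at end of year 5: C / r = 8.70 / 0.125 = 69.6000
Discount to today: PV = 69.6000 / (1 + 0.125)^5 = 69.6000 / 1.802032 = 38.62

38.62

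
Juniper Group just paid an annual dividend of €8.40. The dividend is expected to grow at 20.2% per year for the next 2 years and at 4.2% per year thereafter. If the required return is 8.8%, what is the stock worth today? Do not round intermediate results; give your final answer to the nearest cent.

€251.77

D_1 = 10.09680
D_2 = 12.13635
Terminal value at year 2: TV = D_2×(1+g_2)/(r−g_2) = 12.64608/0.046 = 274.91479
P_0 = D_1/(1+r)^1 + D_2/(1+r)^2 + TV/(1+r)^2
    = 9.28015 + 10.25252 + 232.24176 = 251.77442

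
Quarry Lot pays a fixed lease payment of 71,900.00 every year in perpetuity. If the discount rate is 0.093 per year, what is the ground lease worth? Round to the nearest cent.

773118.28

Level perpetuity: PV = C / r = 71,900.00 / 0.093 = 773,118.28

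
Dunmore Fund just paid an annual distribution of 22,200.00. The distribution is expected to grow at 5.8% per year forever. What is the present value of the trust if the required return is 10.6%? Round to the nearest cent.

489325.00

D₁ = D₀ × (1 + g) = 22,200.00 × 1.058 = 23,487.6000
Growing perpetuity: P = D₁ / (r − g) = 23,487.6000 / (0.106 − 0.058) = 489,325.00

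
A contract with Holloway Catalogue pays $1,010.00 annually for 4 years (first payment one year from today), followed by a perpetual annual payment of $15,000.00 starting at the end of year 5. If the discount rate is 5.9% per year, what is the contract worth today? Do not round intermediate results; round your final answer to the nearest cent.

PV of 4-year annuity: $1,010.00 × [1 − (1+0.059)^−4] / 0.059 = 3507.78548
Perpetuity value at year 4: $15,000.00 / 0.059 = 254237.28814
PV of perpetuity: 254237.28814 / (1+0.059)^4 = 202141.46412
Total PV = 3507.78548 + 202141.46412 = 205649.24960

$205649.25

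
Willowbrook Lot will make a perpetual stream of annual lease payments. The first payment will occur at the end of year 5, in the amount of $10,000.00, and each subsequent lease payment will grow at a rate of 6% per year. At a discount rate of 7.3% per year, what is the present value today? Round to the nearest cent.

$580306.93

Value at end of year 4: C₁ / (r − g) = $10,000.00 / (0.073 − 0.06) = $769,230.7692
Discount to today: PV = $769,230.7692 / (1 + 0.073)^4 = $769,230.7692 / 1.325558 = $580,306.93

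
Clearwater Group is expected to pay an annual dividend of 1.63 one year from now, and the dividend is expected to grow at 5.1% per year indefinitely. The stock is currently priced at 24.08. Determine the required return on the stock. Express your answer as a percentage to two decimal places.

P = D₁/(r − g) ⇒ r = D₁/P + g = 1.6300/24.08 + 0.051 = 0.067691 + 0.051 = 0.118691

11.87%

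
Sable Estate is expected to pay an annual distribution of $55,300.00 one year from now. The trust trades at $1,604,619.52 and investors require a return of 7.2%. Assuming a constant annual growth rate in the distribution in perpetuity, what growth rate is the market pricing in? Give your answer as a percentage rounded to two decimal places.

P = D₁/(r−g) ⇒ g = r − D₁/P = 0.072 − $55,300.00/$1,604,619.52 = 0.037537

3.75%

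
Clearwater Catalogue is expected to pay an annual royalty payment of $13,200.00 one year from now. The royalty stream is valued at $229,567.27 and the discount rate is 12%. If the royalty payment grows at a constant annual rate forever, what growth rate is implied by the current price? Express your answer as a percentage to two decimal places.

P = D₁/(r−g) ⇒ g = r − D₁/P = 0.12 − $13,200.00/$229,567.27 = 0.062501

6.25%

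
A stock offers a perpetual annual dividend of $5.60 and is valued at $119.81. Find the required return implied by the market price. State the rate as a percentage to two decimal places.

4.67%

P = C/r ⇒ r = C/P = $5.60/$119.81 = 0.046741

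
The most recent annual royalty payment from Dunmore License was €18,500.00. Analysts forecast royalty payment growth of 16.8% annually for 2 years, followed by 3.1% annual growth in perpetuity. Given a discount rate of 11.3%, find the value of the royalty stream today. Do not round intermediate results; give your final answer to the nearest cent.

D_1 = 21608.00000
D_2 = 25238.14400
Terminal value at year 2: TV = D_2×(1+g_2)/(r−g_2) = 26020.52646/0.082 = 317323.49346
P_0 = D_1/(1+r)^1 + D_2/(1+r)^2 + TV/(1+r)^2
    = 19414.19587 + 20373.56763 + 256160.34423 = 295948.10773

€295948.11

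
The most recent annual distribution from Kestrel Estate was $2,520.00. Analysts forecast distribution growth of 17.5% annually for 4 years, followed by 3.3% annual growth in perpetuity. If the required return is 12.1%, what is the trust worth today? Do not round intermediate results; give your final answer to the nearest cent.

D_1 = 2961.00000
D_2 = 3479.17500
D_3 = 4088.03062
D_4 = 4803.43598
Terminal value at year 4: TV = D_4×(1+g_2)/(r−g_2) = 4961.94937/0.088 = 56385.78832
P_0 = D_1/(1+r)^1 + D_2/(1+r)^2 + D_3/(1+r)^3 + D_4/(1+r)^4 + TV/(1+r)^4
    = 2641.39161 + 2768.63082 + 2901.99930 + 3041.79230 + 35706.49376 = 47060.30779

$47060.31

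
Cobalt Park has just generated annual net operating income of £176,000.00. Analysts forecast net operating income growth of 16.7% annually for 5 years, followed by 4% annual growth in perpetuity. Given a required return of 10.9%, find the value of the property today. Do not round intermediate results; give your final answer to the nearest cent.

£4450978.07

D_1 = 205392.00000
D_2 = 239692.46400
D_3 = 279721.10549
D_4 = 326434.53010
D_5 = 380949.09663
Terminal value at year 5: TV = D_5×(1+g_2)/(r−g_2) = 396187.06050/0.069 = 5741841.45648
P_0 = D_1/(1+r)^1 + D_2/(1+r)^2 + D_3/(1+r)^3 + D_4/(1+r)^4 + D_5/(1+r)^5 + TV/(1+r)^5
    = 185204.68891 + 194890.77724 + 205083.44187 + 215809.17643 + 227095.86014 + 3422894.12389 = 4450978.06849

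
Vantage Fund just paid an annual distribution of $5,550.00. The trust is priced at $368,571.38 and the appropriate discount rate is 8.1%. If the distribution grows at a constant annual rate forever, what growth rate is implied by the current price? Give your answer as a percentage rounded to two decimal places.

6.50%

P = D₀(1+g)/(r−g) ⇒ P(r−g) = D₀(1+g) ⇒ g(P+D₀) = P·r − D₀
g = (P·r − D₀)/(P + D₀) = ($368,571.38×0.081 − $5,550.00) / ($368,571.38 + $5,550.00) = 0.064964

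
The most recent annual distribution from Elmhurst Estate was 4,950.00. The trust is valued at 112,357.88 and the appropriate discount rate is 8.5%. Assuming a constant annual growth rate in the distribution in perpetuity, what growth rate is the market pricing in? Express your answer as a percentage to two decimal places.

3.92%

P = D₀(1+g)/(r−g) ⇒ P(r−g) = D₀(1+g) ⇒ g(P+D₀) = P·r − D₀
g = (P·r − D₀)/(P + D₀) = (112,357.88×0.085 − 4,950.00) / (112,357.88 + 4,950.00) = 0.039217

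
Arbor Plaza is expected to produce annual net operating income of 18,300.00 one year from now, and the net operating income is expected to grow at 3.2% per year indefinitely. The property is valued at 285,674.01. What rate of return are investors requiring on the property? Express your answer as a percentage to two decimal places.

P = D₁/(r − g) ⇒ r = D₁/P + g = 18,300.0000/285,674.01 + 0.032 = 0.064059 + 0.032 = 0.096059

9.61%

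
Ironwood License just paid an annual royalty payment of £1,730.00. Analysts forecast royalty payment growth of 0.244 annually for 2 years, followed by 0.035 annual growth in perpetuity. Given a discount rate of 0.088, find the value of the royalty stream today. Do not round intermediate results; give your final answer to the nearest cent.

D_1 = 2152.12000
D_2 = 2677.23728
Terminal value at year 2: TV = D_2×(1+g_2)/(r−g_2) = 2770.94058/0.053 = 52281.89783
P_0 = D_1/(1+r)^1 + D_2/(1+r)^2 + TV/(1+r)^2
    = 1978.05147 + 2261.66914 + 44166.55783 = 48406.27844

£48406.28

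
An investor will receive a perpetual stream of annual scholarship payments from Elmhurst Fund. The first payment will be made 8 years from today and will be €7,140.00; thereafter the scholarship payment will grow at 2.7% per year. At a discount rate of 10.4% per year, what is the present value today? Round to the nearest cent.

Value at end of year 7: C₁ / (r − g) = €7,140.00 / (0.104 − 0.027) = €92,727.2727
Discount to today: PV = €92,727.2727 / (1 + 0.104)^7 = €92,727.2727 / 1.998865 = €46,389.96

€46389.96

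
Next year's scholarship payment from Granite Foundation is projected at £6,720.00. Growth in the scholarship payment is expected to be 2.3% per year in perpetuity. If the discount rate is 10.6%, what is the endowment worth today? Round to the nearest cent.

Growing perpetuity: P = D₁ / (r − g) = £6,720.0000 / (0.106 − 0.023) = £80,963.86

£80963.86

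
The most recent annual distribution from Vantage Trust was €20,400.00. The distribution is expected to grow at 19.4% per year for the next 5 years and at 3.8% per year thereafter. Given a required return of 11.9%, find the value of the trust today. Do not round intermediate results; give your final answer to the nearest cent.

D_1 = 24357.60000
D_2 = 29082.97440
D_3 = 34725.07143
D_4 = 41461.73529
D_5 = 49505.31194
Terminal value at year 5: TV = D_5×(1+g_2)/(r−g_2) = 51386.51379/0.081 = 634401.40484
P_0 = D_1/(1+r)^1 + D_2/(1+r)^2 + D_3/(1+r)^3 + D_4/(1+r)^4 + D_5/(1+r)^5 + TV/(1+r)^5
    = 21767.29223 + 23226.22602 + 24782.94358 + 26443.99878 + 28216.38476 + 361587.74543 = 486024.59080

€486024.59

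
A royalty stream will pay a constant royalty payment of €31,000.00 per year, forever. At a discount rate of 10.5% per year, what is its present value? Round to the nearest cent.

Level perpetuity: PV = C / r = €31,000.00 / 0.105 = €295,238.10

€295238.10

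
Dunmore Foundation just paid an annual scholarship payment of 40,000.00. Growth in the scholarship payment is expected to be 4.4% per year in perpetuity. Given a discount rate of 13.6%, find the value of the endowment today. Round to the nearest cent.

453913.04

D₁ = D₀ × (1 + g) = 40,000.00 × 1.044 = 41,760.0000
Growing perpetuity: P = D₁ / (r − g) = 41,760.0000 / (0.136 − 0.044) = 453,913.04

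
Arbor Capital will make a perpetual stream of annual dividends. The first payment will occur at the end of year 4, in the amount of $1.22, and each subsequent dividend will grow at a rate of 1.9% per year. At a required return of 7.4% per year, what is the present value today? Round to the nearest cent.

$17.91

Value at end of year 3: C₁ / (r − g) = $1.22 / (0.074 − 0.019) = $22.1818
Discount to today: PV = $22.1818 / (1 + 0.074)^3 = $22.1818 / 1.238833 = $17.91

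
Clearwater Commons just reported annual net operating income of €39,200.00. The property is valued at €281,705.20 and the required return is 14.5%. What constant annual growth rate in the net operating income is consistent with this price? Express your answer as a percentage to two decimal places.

P = D₀(1+g)/(r−g) ⇒ P(r−g) = D₀(1+g) ⇒ g(P+D₀) = P·r − D₀
g = (P·r − D₀)/(P + D₀) = (€281,705.20×0.145 − €39,200.00) / (€281,705.20 + €39,200.00) = 0.005133

0.51%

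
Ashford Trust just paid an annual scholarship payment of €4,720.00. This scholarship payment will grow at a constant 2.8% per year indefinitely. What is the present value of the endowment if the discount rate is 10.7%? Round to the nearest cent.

D₁ = D₀ × (1 + g) = €4,720.00 × 1.028 = €4,852.1600
Growing perpetuity: P = D₁ / (r − g) = €4,852.1600 / (0.107 − 0.028) = €61,419.75

€61419.75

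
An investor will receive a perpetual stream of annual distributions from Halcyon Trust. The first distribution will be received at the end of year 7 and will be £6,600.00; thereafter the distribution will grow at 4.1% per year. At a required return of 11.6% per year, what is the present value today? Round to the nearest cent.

Value at end of year 6: C₁ / (r − g) = £6,600.00 / (0.116 − 0.041) = £88,000.0000
Discount to today: PV = £88,000.0000 / (1 + 0.116)^6 = £88,000.0000 / 1.931902 = £45,550.96

£45550.96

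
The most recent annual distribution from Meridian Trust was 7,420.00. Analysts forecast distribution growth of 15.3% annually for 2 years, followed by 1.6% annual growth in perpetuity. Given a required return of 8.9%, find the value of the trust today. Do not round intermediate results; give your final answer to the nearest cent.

D_1 = 8555.26000
D_2 = 9864.21478
Terminal value at year 2: TV = D_2×(1+g_2)/(r−g_2) = 10022.04222/0.073 = 137288.24954
P_0 = D_1/(1+r)^1 + D_2/(1+r)^2 + TV/(1+r)^2
    = 7856.06979 + 8317.76719 + 115765.08852 = 131938.92549

131938.93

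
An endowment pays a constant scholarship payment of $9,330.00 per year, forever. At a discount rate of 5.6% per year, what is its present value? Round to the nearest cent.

Level perpetuity: PV = C / r = $9,330.00 / 0.056 = $166,607.14

$166607.14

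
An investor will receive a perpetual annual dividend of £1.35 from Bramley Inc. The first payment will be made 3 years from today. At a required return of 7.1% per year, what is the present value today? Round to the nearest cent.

Value at end of year 2: C / r = £1.35 / 0.071 = £19.0141
Discount to today: PV = £19.0141 / (1 + 0.071)^2 = £19.0141 / 1.147041 = £16.58

£16.58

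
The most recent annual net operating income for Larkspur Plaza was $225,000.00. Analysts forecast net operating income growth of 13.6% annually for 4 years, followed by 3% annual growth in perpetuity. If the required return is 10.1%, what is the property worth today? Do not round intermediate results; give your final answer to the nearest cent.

D_1 = 255600.00000
D_2 = 290361.60000
D_3 = 329850.77760
D_4 = 374710.48335
Terminal value at year 4: TV = D_4×(1+g_2)/(r−g_2) = 385951.79785/0.071 = 5435940.81485
P_0 = D_1/(1+r)^1 + D_2/(1+r)^2 + D_3/(1+r)^3 + D_4/(1+r)^4 + TV/(1+r)^4
    = 232152.58856 + 239532.55277 + 247147.12075 + 255003.75038 + 3699350.18163 = 4673186.19409

$4673186.19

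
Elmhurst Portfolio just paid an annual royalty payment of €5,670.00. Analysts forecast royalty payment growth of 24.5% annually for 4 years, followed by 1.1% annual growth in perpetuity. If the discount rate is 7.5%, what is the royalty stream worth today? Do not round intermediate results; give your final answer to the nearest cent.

D_1 = 7059.15000
D_2 = 8788.64175
D_3 = 10941.85898
D_4 = 13622.61443
Terminal value at year 4: TV = D_4×(1+g_2)/(r−g_2) = 13772.46319/0.064 = 215194.73730
P_0 = D_1/(1+r)^1 + D_2/(1+r)^2 + D_3/(1+r)^3 + D_4/(1+r)^4 + TV/(1+r)^4
    = 6566.65116 + 7605.09832 + 8807.76504 + 10200.62090 + 161137.93330 = 194318.06872

€194318.07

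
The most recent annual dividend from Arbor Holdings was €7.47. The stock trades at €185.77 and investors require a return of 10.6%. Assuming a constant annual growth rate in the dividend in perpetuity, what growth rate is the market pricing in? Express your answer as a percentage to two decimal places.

P = D₀(1+g)/(r−g) ⇒ P(r−g) = D₀(1+g) ⇒ g(P+D₀) = P·r − D₀
g = (P·r − D₀)/(P + D₀) = (€185.77×0.106 − €7.47) / (€185.77 + €7.47) = 0.063246

6.32%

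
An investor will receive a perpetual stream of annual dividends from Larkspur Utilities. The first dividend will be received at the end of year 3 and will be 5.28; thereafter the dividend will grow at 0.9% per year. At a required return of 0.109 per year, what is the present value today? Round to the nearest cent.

42.93

Value at end of year 2: C₁ / (r − g) = 5.28 / (0.109 − 0.009) = 52.8000
Discount to today: PV = 52.8000 / (1 + 0.109)^2 = 52.8000 / 1.229881 = 42.93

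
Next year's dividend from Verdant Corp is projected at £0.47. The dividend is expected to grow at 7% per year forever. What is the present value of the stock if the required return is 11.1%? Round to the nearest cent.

Growing perpetuity: P = D₁ / (r − g) = £0.4700 / (0.111 − 0.07) = £11.46

£11.46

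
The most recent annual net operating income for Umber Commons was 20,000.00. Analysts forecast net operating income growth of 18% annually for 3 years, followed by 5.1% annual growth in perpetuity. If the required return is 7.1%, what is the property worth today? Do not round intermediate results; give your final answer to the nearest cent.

D_1 = 23600.00000
D_2 = 27848.00000
D_3 = 32860.64000
Terminal value at year 3: TV = D_3×(1+g_2)/(r−g_2) = 34536.53264/0.02 = 1726826.63200
P_0 = D_1/(1+r)^1 + D_2/(1+r)^2 + D_3/(1+r)^3 + TV/(1+r)^3
    = 22035.48086 + 24278.12083 + 26749.00335 + 1405660.12588 = 1478722.73092

1478722.73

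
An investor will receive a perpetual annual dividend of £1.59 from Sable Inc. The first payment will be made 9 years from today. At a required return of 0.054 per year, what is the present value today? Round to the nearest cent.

Value at end of year 8: C / r = £1.59 / 0.054 = £29.4444
Discount to today: PV = £29.4444 / (1 + 0.054)^8 = £29.4444 / 1.523088 = £19.33

£19.33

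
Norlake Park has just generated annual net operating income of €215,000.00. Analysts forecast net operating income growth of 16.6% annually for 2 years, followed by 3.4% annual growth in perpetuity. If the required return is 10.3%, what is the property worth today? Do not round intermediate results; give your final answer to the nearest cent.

D_1 = 250690.00000
D_2 = 292304.54000
Terminal value at year 2: TV = D_2×(1+g_2)/(r−g_2) = 302242.89436/0.069 = 4380331.80232
P_0 = D_1/(1+r)^1 + D_2/(1+r)^2 + TV/(1+r)^2
    = 227280.14506 + 240261.69460 + 3600443.36539 = 4067985.20504

€4067985.21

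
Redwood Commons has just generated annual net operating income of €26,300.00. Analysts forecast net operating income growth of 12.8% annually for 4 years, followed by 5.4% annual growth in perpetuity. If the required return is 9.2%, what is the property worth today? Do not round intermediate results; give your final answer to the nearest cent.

D_1 = 29666.40000
D_2 = 33463.69920
D_3 = 37747.05270
D_4 = 42578.67544
Terminal value at year 4: TV = D_4×(1+g_2)/(r−g_2) = 44877.92392/0.038 = 1180997.99781
P_0 = D_1/(1+r)^1 + D_2/(1+r)^2 + D_3/(1+r)^3 + D_4/(1+r)^4 + TV/(1+r)^4
    = 27167.03297 + 28062.64944 + 28987.79173 + 29943.43321 + 830536.27912 = 944697.18647

€944697.19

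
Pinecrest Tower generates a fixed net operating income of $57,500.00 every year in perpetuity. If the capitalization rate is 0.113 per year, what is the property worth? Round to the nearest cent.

Level perpetuity: PV = C / r = $57,500.00 / 0.113 = $508,849.56

$508849.56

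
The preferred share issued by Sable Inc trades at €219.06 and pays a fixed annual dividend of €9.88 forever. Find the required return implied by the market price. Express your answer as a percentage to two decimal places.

P = C/r ⇒ r = C/P = €9.88/€219.06 = 0.045102

4.51%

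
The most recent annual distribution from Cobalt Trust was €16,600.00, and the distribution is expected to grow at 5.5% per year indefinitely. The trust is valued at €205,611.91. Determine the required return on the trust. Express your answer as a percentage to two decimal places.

D₁ = €16,600.00 × 1.055 = €17,513.0000
P = D₁/(r − g) ⇒ r = D₁/P + g = €17,513.0000/€205,611.91 + 0.055 = 0.085175 + 0.055 = 0.140175

14.02%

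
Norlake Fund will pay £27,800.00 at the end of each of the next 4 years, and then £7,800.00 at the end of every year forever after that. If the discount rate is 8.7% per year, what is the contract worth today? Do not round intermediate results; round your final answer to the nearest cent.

PV of 4-year annuity: £27,800.00 × [1 − (1+0.087)^−4] / 0.087 = 90660.48172
Perpetuity value at year 4: £7,800.00 / 0.087 = 89655.17241
PV of perpetuity: 89655.17241 / (1+0.087)^4 = 64218.05884
Total PV = 90660.48172 + 64218.05884 = 154878.54055

£154878.54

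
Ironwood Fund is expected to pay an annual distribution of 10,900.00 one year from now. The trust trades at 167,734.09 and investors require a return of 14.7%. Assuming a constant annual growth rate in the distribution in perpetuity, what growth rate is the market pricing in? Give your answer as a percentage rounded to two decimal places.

8.20%

P = D₁/(r−g) ⇒ g = r − D₁/P = 0.147 − 10,900.00/167,734.09 = 0.082016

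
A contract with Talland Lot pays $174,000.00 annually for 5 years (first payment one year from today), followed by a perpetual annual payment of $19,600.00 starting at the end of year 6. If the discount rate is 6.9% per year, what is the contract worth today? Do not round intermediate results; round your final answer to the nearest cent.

$918827.13

PV of 5-year annuity: $174,000.00 × [1 − (1+0.069)^−5] / 0.069 = 715348.66822
Perpetuity value at year 5: $19,600.00 / 0.069 = 284057.97101
PV of perpetuity: 284057.97101 / (1+0.069)^5 = 203478.46586
Total PV = 715348.66822 + 203478.46586 = 918827.13408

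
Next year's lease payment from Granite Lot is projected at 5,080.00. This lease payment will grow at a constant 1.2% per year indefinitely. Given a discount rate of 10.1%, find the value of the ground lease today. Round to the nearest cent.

Growing perpetuity: P = D₁ / (r − g) = 5,080.0000 / (0.101 − 0.012) = 57,078.65

57078.65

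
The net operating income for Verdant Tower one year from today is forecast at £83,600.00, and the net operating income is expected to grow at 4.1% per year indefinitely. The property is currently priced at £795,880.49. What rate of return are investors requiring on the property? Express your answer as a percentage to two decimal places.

P = D₁/(r − g) ⇒ r = D₁/P + g = £83,600.0000/£795,880.49 + 0.041 = 0.105041 + 0.041 = 0.146041

14.60%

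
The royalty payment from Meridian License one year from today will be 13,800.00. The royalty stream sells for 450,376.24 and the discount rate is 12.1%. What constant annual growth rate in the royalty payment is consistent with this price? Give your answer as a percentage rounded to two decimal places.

9.04%

P = D₁/(r−g) ⇒ g = r − D₁/P = 0.121 − 13,800.00/450,376.24 = 0.090359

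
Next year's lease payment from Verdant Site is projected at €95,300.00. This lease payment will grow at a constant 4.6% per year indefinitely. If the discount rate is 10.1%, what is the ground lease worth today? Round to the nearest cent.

Growing perpetuity: P = D₁ / (r − g) = €95,300.0000 / (0.101 − 0.046) = €1,732,727.27

€1732727.27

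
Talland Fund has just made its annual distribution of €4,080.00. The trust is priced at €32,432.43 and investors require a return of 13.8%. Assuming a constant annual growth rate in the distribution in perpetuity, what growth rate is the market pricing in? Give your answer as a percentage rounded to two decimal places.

1.08%

P = D₀(1+g)/(r−g) ⇒ P(r−g) = D₀(1+g) ⇒ g(P+D₀) = P·r − D₀
g = (P·r − D₀)/(P + D₀) = (€32,432.43×0.138 − €4,080.00) / (€32,432.43 + €4,080.00) = 0.010837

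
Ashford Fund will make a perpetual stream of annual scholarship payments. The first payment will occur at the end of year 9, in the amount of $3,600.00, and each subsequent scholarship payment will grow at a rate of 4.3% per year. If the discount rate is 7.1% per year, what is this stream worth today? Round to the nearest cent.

Value at end of year 8: C₁ / (r − g) = $3,600.00 / (0.071 − 0.043) = $128,571.4286
Discount to today: PV = $128,571.4286 / (1 + 0.071)^8 = $128,571.4286 / 1.731075 = $74,272.61

$74272.61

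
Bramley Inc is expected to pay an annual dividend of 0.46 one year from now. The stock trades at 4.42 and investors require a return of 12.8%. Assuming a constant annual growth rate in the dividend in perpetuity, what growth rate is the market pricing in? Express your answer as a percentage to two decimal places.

2.39%

P = D₁/(r−g) ⇒ g = r − D₁/P = 0.128 − 0.46/4.42 = 0.023928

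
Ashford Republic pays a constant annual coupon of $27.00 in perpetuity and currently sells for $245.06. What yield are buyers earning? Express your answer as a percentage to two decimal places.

11.02%

P = C/r ⇒ r = C/P = $27.00/$245.06 = 0.110177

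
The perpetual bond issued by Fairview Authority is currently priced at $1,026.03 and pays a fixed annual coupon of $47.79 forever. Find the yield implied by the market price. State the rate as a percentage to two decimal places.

P = C/r ⇒ r = C/P = $47.79/$1,026.03 = 0.046578

4.66%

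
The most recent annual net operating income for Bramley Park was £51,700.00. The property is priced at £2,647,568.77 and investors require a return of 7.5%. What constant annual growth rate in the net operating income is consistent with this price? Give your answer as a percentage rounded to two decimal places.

P = D₀(1+g)/(r−g) ⇒ P(r−g) = D₀(1+g) ⇒ g(P+D₀) = P·r − D₀
g = (P·r − D₀)/(P + D₀) = (£2,647,568.77×0.075 − £51,700.00) / (£2,647,568.77 + £51,700.00) = 0.054410

5.44%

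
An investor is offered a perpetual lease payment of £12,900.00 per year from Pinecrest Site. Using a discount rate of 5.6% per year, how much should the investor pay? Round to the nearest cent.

£230357.14

Level perpetuity: PV = C / r = £12,900.00 / 0.056 = £230,357.14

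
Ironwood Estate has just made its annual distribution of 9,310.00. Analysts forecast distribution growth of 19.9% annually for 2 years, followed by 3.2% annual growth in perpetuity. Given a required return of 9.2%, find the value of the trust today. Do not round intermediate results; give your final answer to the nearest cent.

214496.74

D_1 = 11162.69000
D_2 = 13384.06531
Terminal value at year 2: TV = D_2×(1+g_2)/(r−g_2) = 13812.35540/0.06 = 230205.92333
P_0 = D_1/(1+r)^1 + D_2/(1+r)^2 + TV/(1+r)^2
    = 10222.24359 + 11223.87369 + 193050.62738 = 214496.74466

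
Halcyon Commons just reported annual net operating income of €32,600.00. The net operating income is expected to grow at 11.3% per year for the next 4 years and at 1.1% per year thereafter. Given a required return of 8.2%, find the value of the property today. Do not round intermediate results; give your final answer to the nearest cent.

€659746.63

D_1 = 36283.80000
D_2 = 40383.86940
D_3 = 44947.24664
D_4 = 50026.28551
Terminal value at year 4: TV = D_4×(1+g_2)/(r−g_2) = 50576.57465/0.071 = 712346.12188
P_0 = D_1/(1+r)^1 + D_2/(1+r)^2 + D_3/(1+r)^3 + D_4/(1+r)^4 + TV/(1+r)^4
    = 33534.01109 + 34494.78220 + 35483.08003 + 36499.69323 + 519735.06836 = 659746.63492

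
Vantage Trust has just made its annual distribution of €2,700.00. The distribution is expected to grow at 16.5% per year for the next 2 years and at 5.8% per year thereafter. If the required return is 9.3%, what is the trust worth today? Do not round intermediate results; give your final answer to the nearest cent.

€98669.45

D_1 = 3145.50000
D_2 = 3664.50750
Terminal value at year 2: TV = D_2×(1+g_2)/(r−g_2) = 3877.04893/0.035 = 110772.82671
P_0 = D_1/(1+r)^1 + D_2/(1+r)^2 + TV/(1+r)^2
    = 2877.85910 + 3067.43445 + 92724.16142 = 98669.45497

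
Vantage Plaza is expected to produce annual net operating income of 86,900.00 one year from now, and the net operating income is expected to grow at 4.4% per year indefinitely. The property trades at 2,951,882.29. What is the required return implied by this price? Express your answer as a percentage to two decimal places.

P = D₁/(r − g) ⇒ r = D₁/P + g = 86,900.0000/2,951,882.29 + 0.044 = 0.029439 + 0.044 = 0.073439

7.34%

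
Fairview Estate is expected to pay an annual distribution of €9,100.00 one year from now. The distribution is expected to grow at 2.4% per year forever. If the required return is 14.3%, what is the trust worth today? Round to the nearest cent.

€76470.59

Growing perpetuity: P = D₁ / (r − g) = €9,100.0000 / (0.143 − 0.024) = €76,470.59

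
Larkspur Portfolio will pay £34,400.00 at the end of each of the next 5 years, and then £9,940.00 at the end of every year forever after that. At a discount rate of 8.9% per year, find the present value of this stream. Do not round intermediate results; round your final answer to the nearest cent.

PV of 5-year annuity: £34,400.00 × [1 − (1+0.089)^−5] / 0.089 = 134151.90400
Perpetuity value at year 5: £9,940.00 / 0.089 = 111685.39326
PV of perpetuity: 111685.39326 / (1+0.089)^5 = 72921.73263
Total PV = 134151.90400 + 72921.73263 = 207073.63663

£207073.64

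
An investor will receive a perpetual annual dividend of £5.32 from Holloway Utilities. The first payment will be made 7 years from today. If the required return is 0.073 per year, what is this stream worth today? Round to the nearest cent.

Value at end of year 6: C / r = £5.32 / 0.073 = £72.8767
Discount to today: PV = £72.8767 / (1 + 0.073)^6 = £72.8767 / 1.526154 = £47.75

£47.75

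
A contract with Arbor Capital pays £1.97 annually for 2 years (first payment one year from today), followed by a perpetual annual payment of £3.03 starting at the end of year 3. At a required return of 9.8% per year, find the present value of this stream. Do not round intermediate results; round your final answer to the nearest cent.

PV of 2-year annuity: £1.97 × [1 − (1+0.098)^−2] / 0.098 = 3.42821
Perpetuity value at year 2: £3.03 / 0.098 = 30.91837
PV of perpetuity: 30.91837 / (1+0.098)^2 = 25.64554
Total PV = 3.42821 + 25.64554 = 29.07375

£29.07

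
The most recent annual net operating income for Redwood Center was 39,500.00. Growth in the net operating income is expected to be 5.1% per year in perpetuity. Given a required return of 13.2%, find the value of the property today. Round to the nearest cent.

512524.69

D₁ = D₀ × (1 + g) = 39,500.00 × 1.051 = 41,514.5000
Growing perpetuity: P = D₁ / (r − g) = 41,514.5000 / (0.132 − 0.051) = 512,524.69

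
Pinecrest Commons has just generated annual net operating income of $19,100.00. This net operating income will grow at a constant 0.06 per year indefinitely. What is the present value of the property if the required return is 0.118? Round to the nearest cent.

$349068.97

D₁ = D₀ × (1 + g) = $19,100.00 × 1.06 = $20,246.0000
Growing perpetuity: P = D₁ / (r − g) = $20,246.0000 / (0.118 − 0.06) = $349,068.97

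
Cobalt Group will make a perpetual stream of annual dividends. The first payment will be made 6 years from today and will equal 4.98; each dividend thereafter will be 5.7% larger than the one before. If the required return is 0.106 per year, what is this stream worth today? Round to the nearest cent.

Value at end of year 5: C₁ / (r − g) = 4.98 / (0.106 − 0.057) = 101.6327
Discount to today: PV = 101.6327 / (1 + 0.106)^5 = 101.6327 / 1.654915 = 61.41

61.41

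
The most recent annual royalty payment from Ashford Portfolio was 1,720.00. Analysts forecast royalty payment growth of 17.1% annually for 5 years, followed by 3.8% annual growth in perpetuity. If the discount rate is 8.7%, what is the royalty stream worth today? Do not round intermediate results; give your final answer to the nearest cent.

D_1 = 2014.12000
D_2 = 2358.53452
D_3 = 2761.84392
D_4 = 3234.11923
D_5 = 3787.15362
Terminal value at year 5: TV = D_5×(1+g_2)/(r−g_2) = 3931.06546/0.049 = 80225.82572
P_0 = D_1/(1+r)^1 + D_2/(1+r)^2 + D_3/(1+r)^3 + D_4/(1+r)^4 + D_5/(1+r)^5 + TV/(1+r)^5
    = 1852.91628 + 1996.10393 + 2150.35667 + 2316.52958 + 2495.54383 + 52864.78561 = 63676.23590

63676.24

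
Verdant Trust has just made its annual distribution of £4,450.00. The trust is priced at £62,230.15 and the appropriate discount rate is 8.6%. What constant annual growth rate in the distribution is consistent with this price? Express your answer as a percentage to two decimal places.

1.35%

P = D₀(1+g)/(r−g) ⇒ P(r−g) = D₀(1+g) ⇒ g(P+D₀) = P·r − D₀
g = (P·r − D₀)/(P + D₀) = (£62,230.15×0.086 − £4,450.00) / (£62,230.15 + £4,450.00) = 0.013524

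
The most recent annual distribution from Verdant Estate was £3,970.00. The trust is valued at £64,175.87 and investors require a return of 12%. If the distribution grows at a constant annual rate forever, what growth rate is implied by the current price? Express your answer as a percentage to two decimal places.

5.48%

P = D₀(1+g)/(r−g) ⇒ P(r−g) = D₀(1+g) ⇒ g(P+D₀) = P·r − D₀
g = (P·r − D₀)/(P + D₀) = (£64,175.87×0.12 − £3,970.00) / (£64,175.87 + £3,970.00) = 0.054752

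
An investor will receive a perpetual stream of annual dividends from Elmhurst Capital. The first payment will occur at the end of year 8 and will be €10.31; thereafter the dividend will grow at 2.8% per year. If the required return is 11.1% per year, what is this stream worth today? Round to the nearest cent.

Value at end of year 7: C₁ / (r − g) = €10.31 / (0.111 − 0.028) = €124.2169
Discount to today: PV = €124.2169 / (1 + 0.111)^7 = €124.2169 / 2.089288 = €59.45

€59.45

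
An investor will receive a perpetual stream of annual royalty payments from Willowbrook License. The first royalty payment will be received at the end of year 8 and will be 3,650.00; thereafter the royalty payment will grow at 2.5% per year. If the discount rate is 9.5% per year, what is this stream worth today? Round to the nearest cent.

27624.60

Value at end of year 7: C₁ / (r − g) = 3,650.00 / (0.095 − 0.025) = 52,142.8571
Discount to today: PV = 52,142.8571 / (1 + 0.095)^7 = 52,142.8571 / 1.887552 = 27,624.60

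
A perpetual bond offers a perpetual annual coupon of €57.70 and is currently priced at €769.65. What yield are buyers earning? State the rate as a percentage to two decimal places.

P = C/r ⇒ r = C/P = €57.70/€769.65 = 0.074969

7.50%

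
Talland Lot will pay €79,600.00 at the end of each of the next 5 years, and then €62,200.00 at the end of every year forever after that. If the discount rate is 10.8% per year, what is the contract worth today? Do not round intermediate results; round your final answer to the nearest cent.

€640559.39

PV of 5-year annuity: €79,600.00 × [1 − (1+0.108)^−5] / 0.108 = 295679.53772
Perpetuity value at year 5: €62,200.00 / 0.108 = 575925.92593
PV of perpetuity: 575925.92593 / (1+0.108)^5 = 344879.85499
Total PV = 295679.53772 + 344879.85499 = 640559.39271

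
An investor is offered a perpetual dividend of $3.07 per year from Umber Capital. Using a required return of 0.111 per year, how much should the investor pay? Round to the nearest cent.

Level perpetuity: PV = C / r = $3.07 / 0.111 = $27.66

$27.66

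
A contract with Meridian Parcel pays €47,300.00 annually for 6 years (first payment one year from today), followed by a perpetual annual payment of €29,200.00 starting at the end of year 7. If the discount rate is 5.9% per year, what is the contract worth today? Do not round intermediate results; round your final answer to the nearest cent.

PV of 6-year annuity: €47,300.00 × [1 − (1+0.059)^−6] / 0.059 = 233322.00760
Perpetuity value at year 6: €29,200.00 / 0.059 = 494915.25424
PV of perpetuity: 494915.25424 / (1+0.059)^6 = 350877.14384
Total PV = 233322.00760 + 350877.14384 = 584199.15144

€584199.15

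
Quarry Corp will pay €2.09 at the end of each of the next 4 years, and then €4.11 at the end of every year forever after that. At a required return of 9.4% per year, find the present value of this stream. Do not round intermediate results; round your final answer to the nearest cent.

€37.24

PV of 4-year annuity: €2.09 × [1 − (1+0.094)^−4] / 0.094 = 6.71199
Perpetuity value at year 4: €4.11 / 0.094 = 43.72340
PV of perpetuity: 43.72340 / (1+0.094)^4 = 30.52423
Total PV = 6.71199 + 30.52423 = 37.23622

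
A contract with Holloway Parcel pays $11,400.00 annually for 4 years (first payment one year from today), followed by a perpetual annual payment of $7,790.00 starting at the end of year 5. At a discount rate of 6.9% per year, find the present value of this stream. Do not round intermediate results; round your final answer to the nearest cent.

PV of 4-year annuity: $11,400.00 × [1 − (1+0.069)^−4] / 0.069 = 38701.54069
Perpetuity value at year 4: $7,790.00 / 0.069 = 112898.55072
PV of perpetuity: 112898.55072 / (1+0.069)^4 = 86452.49792
Total PV = 38701.54069 + 86452.49792 = 125154.03861

$125154.04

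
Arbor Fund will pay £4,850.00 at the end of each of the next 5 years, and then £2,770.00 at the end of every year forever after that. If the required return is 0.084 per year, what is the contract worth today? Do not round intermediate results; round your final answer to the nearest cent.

£41194.21

PV of 5-year annuity: £4,850.00 × [1 − (1+0.084)^−5] / 0.084 = 19162.19752
Perpetuity value at year 5: £2,770.00 / 0.084 = 32976.19048
PV of perpetuity: 32976.19048 / (1+0.084)^5 = 22032.00756
Total PV = 19162.19752 + 22032.00756 = 41194.20508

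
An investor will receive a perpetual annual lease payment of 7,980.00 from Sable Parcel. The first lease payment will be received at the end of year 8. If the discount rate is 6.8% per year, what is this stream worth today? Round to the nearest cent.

Value at end of year 7: C / r = 7,980.00 / 0.068 = 117,352.9412
Discount to today: PV = 117,352.9412 / (1 + 0.068)^7 = 117,352.9412 / 1.584889 = 74,044.91

74044.91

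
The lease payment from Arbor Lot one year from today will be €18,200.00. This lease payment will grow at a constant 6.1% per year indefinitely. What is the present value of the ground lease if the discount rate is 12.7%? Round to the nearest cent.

€275757.58

Growing perpetuity: P = D₁ / (r − g) = €18,200.0000 / (0.127 − 0.061) = €275,757.58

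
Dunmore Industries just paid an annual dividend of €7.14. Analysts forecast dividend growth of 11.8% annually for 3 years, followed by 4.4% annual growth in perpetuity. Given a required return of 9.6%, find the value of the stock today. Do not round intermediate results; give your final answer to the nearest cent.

€174.45

D_1 = 7.98252
D_2 = 8.92446
D_3 = 9.97754
Terminal value at year 3: TV = D_3×(1+g_2)/(r−g_2) = 10.41656/0.052 = 200.31837
P_0 = D_1/(1+r)^1 + D_2/(1+r)^2 + D_3/(1+r)^3 + TV/(1+r)^3
    = 7.28332 + 7.42952 + 7.57865 + 152.15601 = 174.44750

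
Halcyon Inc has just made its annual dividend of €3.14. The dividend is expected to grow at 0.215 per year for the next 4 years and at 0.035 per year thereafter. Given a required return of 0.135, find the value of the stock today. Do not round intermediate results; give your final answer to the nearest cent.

D_1 = 3.81510
D_2 = 4.63535
D_3 = 5.63195
D_4 = 6.84281
Terminal value at year 4: TV = D_4×(1+g_2)/(r−g_2) = 7.08231/0.1 = 70.82313
P_0 = D_1/(1+r)^1 + D_2/(1+r)^2 + D_3/(1+r)^3 + D_4/(1+r)^4 + TV/(1+r)^4
    = 3.36132 + 3.59824 + 3.85186 + 4.12336 + 42.67678 = 57.61157

€57.61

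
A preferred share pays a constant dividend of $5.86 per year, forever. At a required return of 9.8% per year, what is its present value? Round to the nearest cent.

Level perpetuity: PV = C / r = $5.86 / 0.098 = $59.80

$59.80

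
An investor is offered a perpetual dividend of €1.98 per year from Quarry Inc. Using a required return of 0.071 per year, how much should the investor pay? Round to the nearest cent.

€27.89

Level perpetuity: PV = C / r = €1.98 / 0.071 = €27.89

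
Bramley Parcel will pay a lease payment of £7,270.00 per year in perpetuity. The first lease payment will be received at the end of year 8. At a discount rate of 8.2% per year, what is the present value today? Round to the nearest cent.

£51065.75

Value at end of year 7: C / r = £7,270.00 / 0.082 = £88,658.5366
Discount to today: PV = £88,658.5366 / (1 + 0.082)^7 = £88,658.5366 / 1.736164 = £51,065.75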